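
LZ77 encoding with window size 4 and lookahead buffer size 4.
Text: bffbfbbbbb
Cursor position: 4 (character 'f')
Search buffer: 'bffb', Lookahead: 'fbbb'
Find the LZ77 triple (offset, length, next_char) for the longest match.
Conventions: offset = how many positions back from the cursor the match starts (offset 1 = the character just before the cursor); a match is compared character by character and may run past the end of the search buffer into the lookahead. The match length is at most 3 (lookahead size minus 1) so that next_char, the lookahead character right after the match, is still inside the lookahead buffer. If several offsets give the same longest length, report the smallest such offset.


Try each offset into the search buffer:
  offset=1 (pos 3, char 'b'): match length 0
  offset=2 (pos 2, char 'f'): match length 2
  offset=3 (pos 1, char 'f'): match length 1
  offset=4 (pos 0, char 'b'): match length 0
Longest match has length 2 at offset 2.
next_char = character at position 4 + 2 = 6 -> 'b'

Best match: offset=2, length=2 (matching 'fb' starting at position 2)
LZ77 triple: (2, 2, 'b')


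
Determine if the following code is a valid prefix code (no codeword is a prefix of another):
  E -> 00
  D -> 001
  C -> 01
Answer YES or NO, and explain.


Checking each pair (does one codeword prefix another?):
  E='00' vs D='001': prefix -- VIOLATION

NO -- this is NOT a valid prefix code. E (00) is a prefix of D (001).


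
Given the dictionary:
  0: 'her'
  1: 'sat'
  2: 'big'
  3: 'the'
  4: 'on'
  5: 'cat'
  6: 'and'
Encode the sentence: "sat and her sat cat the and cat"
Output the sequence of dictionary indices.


Look up each word in the dictionary:
  'sat' -> 1
  'and' -> 6
  'her' -> 0
  'sat' -> 1
  'cat' -> 5
  'the' -> 3
  'and' -> 6
  'cat' -> 5

Encoded: [1, 6, 0, 1, 5, 3, 6, 5]


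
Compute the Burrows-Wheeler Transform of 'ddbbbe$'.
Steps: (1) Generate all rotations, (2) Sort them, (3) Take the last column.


Rotations (sorted):
  0: $ddbbbe -> last char: e
  1: bbbe$dd -> last char: d
  2: bbe$ddb -> last char: b
  3: be$ddbb -> last char: b
  4: dbbbe$d -> last char: d
  5: ddbbbe$ -> last char: $
  6: e$ddbbb -> last char: b


BWT = edbbd$b


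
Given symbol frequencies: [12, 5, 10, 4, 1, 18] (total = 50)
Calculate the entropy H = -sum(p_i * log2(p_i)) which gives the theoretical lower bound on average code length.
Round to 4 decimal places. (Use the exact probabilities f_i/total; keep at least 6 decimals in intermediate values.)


Per-symbol terms -p_i * log2(p_i) with p_i = f_i/50:
  p = 12/50 = 0.240000: log2(p) = -2.058894, -p*log2(p) = 0.494134
  p = 5/50 = 0.100000: log2(p) = -3.321928, -p*log2(p) = 0.332193
  p = 10/50 = 0.200000: log2(p) = -2.321928, -p*log2(p) = 0.464386
  p = 4/50 = 0.080000: log2(p) = -3.643856, -p*log2(p) = 0.291508
  p = 1/50 = 0.020000: log2(p) = -5.643856, -p*log2(p) = 0.112877
  p = 18/50 = 0.360000: log2(p) = -1.473931, -p*log2(p) = 0.530615
H = 0.494134 + 0.332193 + 0.464386 + 0.291508 + 0.112877 + 0.530615 = 2.225713

H = 2.2257 bits/symbol


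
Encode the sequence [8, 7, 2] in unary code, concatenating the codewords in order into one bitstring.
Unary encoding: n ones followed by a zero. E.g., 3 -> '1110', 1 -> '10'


Encode each number as n ones followed by a terminating 0:
  8 -> 111111110 (9 bits)
  7 -> 11111110 (8 bits)
  2 -> 110 (3 bits)
Total length = 9 + 8 + 3 = 20 bits.

Unary([8, 7, 2]) = 11111111011111110110 (20 bits)


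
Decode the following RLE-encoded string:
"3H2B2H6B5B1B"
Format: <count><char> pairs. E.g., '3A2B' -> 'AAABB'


Expanding each <count><char> pair:
  3H -> 'HHH'
  2B -> 'BB'
  2H -> 'HH'
  6B -> 'BBBBBB'
  5B -> 'BBBBB'
  1B -> 'B'

Decoded = HHHBBHHBBBBBBBBBBBB


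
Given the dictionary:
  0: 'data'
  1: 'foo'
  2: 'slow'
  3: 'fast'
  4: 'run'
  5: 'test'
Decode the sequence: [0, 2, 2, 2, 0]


Look up each index in the dictionary:
  0 -> 'data'
  2 -> 'slow'
  2 -> 'slow'
  2 -> 'slow'
  0 -> 'data'

Decoded: "data slow slow slow data"


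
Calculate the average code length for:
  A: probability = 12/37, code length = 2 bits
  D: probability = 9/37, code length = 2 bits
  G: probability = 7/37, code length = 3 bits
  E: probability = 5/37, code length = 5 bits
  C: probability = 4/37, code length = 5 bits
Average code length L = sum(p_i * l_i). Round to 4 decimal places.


Weighted contributions p_i * l_i:
  A: (12/37) * 2 = 24/37
  D: (9/37) * 2 = 18/37
  G: (7/37) * 3 = 21/37
  E: (5/37) * 5 = 25/37
  C: (4/37) * 5 = 20/37
Sum = (24 + 18 + 21 + 25 + 20)/37 = 108/37

L = 108/37 = 2.9189 bits/symbol


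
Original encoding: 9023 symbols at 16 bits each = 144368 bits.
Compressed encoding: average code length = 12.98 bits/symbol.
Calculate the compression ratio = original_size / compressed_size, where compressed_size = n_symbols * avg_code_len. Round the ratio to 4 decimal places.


original_size = n_symbols * orig_bits = 9023 * 16 = 144368 bits
compressed_size = n_symbols * avg_code_len = 9023 * 12.98 = 117118.54 bits
ratio = original_size / compressed_size = 144368 / 117118.54 = 1.2327

Compression ratio = 1.2327


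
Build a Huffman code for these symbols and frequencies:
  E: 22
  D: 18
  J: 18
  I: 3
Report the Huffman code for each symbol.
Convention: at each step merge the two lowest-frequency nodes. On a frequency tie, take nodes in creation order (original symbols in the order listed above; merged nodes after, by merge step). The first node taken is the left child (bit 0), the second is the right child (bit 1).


Huffman tree construction:
Step 1: Merge I(3) + D(18) = 21
Step 2: Merge J(18) + (I+D)(21) = 39
Step 3: Merge E(22) + (J+(I+D))(39) = 61
Read each symbol's code off the tree from the root (left child = 0, right child = 1).

Codes:
  E: 0 (length 1)
  D: 111 (length 3)
  J: 10 (length 2)
  I: 110 (length 3)
Average code length: 121/61 = 1.9836 bits/symbol


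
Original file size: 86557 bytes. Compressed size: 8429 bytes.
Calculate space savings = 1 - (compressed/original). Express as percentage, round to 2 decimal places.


ratio = compressed/original = 8429/86557 = 0.097381
savings = 1 - ratio = 1 - 0.097381 = 0.902619
as a percentage: 0.902619 * 100 = 90.26%

Space savings = 1 - 8429/86557 = 90.26%


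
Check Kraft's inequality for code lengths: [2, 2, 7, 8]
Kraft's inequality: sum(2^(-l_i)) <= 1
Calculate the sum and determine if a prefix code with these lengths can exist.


Sum = 2^(-2) + 2^(-2) + 2^(-7) + 2^(-8)
    = 0.25 + 0.25 + 0.0078125 + 0.00390625
    = 131/256 = 0.51171875
Since 0.51171875 <= 1, Kraft's inequality IS satisfied.
A prefix code with these lengths CAN exist.

Kraft sum = 0.51171875. Satisfied.


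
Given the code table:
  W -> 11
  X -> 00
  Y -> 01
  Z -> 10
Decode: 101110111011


Decoding:
10 -> Z
11 -> W
10 -> Z
11 -> W
10 -> Z
11 -> W


Result: ZWZWZW


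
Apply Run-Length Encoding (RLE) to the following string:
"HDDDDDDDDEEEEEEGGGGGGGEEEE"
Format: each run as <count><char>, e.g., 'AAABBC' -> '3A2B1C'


Scanning runs left to right:
  i=0: run of 'H' x 1 -> '1H'
  i=1: run of 'D' x 8 -> '8D'
  i=9: run of 'E' x 6 -> '6E'
  i=15: run of 'G' x 7 -> '7G'
  i=22: run of 'E' x 4 -> '4E'

RLE = 1H8D6E7G4E


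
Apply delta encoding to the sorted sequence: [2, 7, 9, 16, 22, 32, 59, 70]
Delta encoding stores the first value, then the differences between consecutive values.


First value: 2
Deltas:
  7 - 2 = 5
  9 - 7 = 2
  16 - 9 = 7
  22 - 16 = 6
  32 - 22 = 10
  59 - 32 = 27
  70 - 59 = 11


Delta encoded: [2, 5, 2, 7, 6, 10, 27, 11]


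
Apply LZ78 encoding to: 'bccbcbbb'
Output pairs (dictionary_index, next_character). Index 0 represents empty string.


LZ78 encoding steps:
Dictionary: {0: ''}
Step 1: w='' (idx 0), next='b' -> output (0, 'b'), add 'b' as idx 1
Step 2: w='' (idx 0), next='c' -> output (0, 'c'), add 'c' as idx 2
Step 3: w='c' (idx 2), next='b' -> output (2, 'b'), add 'cb' as idx 3
Step 4: w='cb' (idx 3), next='b' -> output (3, 'b'), add 'cbb' as idx 4
Step 5: w='b' (idx 1), end of input -> output (1, '')


Encoded: [(0, 'b'), (0, 'c'), (2, 'b'), (3, 'b'), (1, '')]


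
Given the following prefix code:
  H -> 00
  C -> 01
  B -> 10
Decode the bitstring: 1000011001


Decoding step by step:
Bits 10 -> B
Bits 00 -> H
Bits 01 -> C
Bits 10 -> B
Bits 01 -> C


Decoded message: BHCBC


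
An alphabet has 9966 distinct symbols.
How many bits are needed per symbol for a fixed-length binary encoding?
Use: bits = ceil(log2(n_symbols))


log2(9966) = 13.2828
Bracket: 2^13 = 8192 < 9966 <= 2^14 = 16384
So ceil(log2(9966)) = 14

bits = ceil(log2(9966)) = ceil(13.2828) = 14 bits


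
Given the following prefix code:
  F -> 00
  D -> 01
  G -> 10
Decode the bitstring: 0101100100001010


Decoding step by step:
Bits 01 -> D
Bits 01 -> D
Bits 10 -> G
Bits 01 -> D
Bits 00 -> F
Bits 00 -> F
Bits 10 -> G
Bits 10 -> G


Decoded message: DDGDFFGG


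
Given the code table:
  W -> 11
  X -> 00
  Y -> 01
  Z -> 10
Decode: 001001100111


Decoding:
00 -> X
10 -> Z
01 -> Y
10 -> Z
01 -> Y
11 -> W


Result: XZYZYW


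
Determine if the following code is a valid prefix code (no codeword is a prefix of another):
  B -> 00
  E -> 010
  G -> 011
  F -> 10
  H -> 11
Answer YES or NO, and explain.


Checking each pair (does one codeword prefix another?):
  B='00' vs E='010': no prefix
  B='00' vs G='011': no prefix
  B='00' vs F='10': no prefix
  B='00' vs H='11': no prefix
  E='010' vs B='00': no prefix
  E='010' vs G='011': no prefix
  E='010' vs F='10': no prefix
  E='010' vs H='11': no prefix
  G='011' vs B='00': no prefix
  G='011' vs E='010': no prefix
  G='011' vs F='10': no prefix
  G='011' vs H='11': no prefix
  F='10' vs B='00': no prefix
  F='10' vs E='010': no prefix
  F='10' vs G='011': no prefix
  F='10' vs H='11': no prefix
  H='11' vs B='00': no prefix
  H='11' vs E='010': no prefix
  H='11' vs G='011': no prefix
  H='11' vs F='10': no prefix
No violation found over all pairs.

YES -- this is a valid prefix code. No codeword is a prefix of any other codeword.


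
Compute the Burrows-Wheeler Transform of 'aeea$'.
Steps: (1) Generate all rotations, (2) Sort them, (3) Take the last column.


Rotations (sorted):
  0: $aeea -> last char: a
  1: a$aee -> last char: e
  2: aeea$ -> last char: $
  3: ea$ae -> last char: e
  4: eea$a -> last char: a


BWT = ae$ea


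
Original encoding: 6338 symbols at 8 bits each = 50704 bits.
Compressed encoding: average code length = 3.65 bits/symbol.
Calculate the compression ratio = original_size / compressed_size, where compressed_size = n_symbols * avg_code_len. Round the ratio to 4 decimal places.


original_size = n_symbols * orig_bits = 6338 * 8 = 50704 bits
compressed_size = n_symbols * avg_code_len = 6338 * 3.65 = 23133.7 bits
ratio = original_size / compressed_size = 50704 / 23133.7 = 2.1918

Compression ratio = 2.1918


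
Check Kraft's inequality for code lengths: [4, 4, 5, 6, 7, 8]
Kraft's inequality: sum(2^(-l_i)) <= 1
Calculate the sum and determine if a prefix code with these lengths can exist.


Sum = 2^(-4) + 2^(-4) + 2^(-5) + 2^(-6) + 2^(-7) + 2^(-8)
    = 0.0625 + 0.0625 + 0.03125 + 0.015625 + 0.0078125 + 0.00390625
    = 47/256 = 0.18359375
Since 0.18359375 <= 1, Kraft's inequality IS satisfied.
A prefix code with these lengths CAN exist.

Kraft sum = 0.18359375. Satisfied.


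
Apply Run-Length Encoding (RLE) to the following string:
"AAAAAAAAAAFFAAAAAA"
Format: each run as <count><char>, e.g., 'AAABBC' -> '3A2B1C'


Scanning runs left to right:
  i=0: run of 'A' x 10 -> '10A'
  i=10: run of 'F' x 2 -> '2F'
  i=12: run of 'A' x 6 -> '6A'

RLE = 10A2F6A


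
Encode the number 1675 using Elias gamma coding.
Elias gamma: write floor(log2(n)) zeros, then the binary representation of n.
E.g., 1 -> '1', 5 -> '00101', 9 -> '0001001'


num_bits = floor(log2(1675)) + 1 = 11
leading_zeros = num_bits - 1 = 10
binary(1675) = 11010001011

Elias gamma(1675) = '0000000000' + '11010001011' = 000000000011010001011 (21 bits)


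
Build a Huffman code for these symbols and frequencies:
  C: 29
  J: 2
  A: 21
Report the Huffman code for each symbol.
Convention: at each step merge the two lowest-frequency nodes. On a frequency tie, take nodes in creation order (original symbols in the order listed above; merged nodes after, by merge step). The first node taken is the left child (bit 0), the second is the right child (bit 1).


Huffman tree construction:
Step 1: Merge J(2) + A(21) = 23
Step 2: Merge (J+A)(23) + C(29) = 52
Read each symbol's code off the tree from the root (left child = 0, right child = 1).

Codes:
  C: 1 (length 1)
  J: 00 (length 2)
  A: 01 (length 2)
Average code length: 75/52 = 1.4423 bits/symbol


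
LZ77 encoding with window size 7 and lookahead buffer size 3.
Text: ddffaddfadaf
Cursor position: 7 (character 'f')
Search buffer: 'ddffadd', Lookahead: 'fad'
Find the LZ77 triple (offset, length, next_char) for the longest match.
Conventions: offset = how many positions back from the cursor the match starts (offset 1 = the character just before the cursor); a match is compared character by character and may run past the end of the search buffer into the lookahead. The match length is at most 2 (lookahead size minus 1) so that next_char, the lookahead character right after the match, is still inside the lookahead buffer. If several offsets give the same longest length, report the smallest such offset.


Try each offset into the search buffer:
  offset=1 (pos 6, char 'd'): match length 0
  offset=2 (pos 5, char 'd'): match length 0
  offset=3 (pos 4, char 'a'): match length 0
  offset=4 (pos 3, char 'f'): match length 2
  offset=5 (pos 2, char 'f'): match length 1
  offset=6 (pos 1, char 'd'): match length 0
  offset=7 (pos 0, char 'd'): match length 0
Longest match has length 2 at offset 4.
next_char = character at position 7 + 2 = 9 -> 'd'

Best match: offset=4, length=2 (matching 'fa' starting at position 3)
LZ77 triple: (4, 2, 'd')


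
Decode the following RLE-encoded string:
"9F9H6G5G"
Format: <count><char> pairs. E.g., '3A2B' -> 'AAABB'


Expanding each <count><char> pair:
  9F -> 'FFFFFFFFF'
  9H -> 'HHHHHHHHH'
  6G -> 'GGGGGG'
  5G -> 'GGGGG'

Decoded = FFFFFFFFFHHHHHHHHHGGGGGGGGGGG


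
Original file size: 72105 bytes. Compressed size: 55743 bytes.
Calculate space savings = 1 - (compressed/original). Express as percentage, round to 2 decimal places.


ratio = compressed/original = 55743/72105 = 0.773081
savings = 1 - ratio = 1 - 0.773081 = 0.226919
as a percentage: 0.226919 * 100 = 22.69%

Space savings = 1 - 55743/72105 = 22.69%


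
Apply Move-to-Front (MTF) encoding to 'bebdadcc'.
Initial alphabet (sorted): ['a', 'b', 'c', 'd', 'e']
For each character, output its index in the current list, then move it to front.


MTF encoding:
'b': index 1 in ['a', 'b', 'c', 'd', 'e'] -> ['b', 'a', 'c', 'd', 'e']
'e': index 4 in ['b', 'a', 'c', 'd', 'e'] -> ['e', 'b', 'a', 'c', 'd']
'b': index 1 in ['e', 'b', 'a', 'c', 'd'] -> ['b', 'e', 'a', 'c', 'd']
'd': index 4 in ['b', 'e', 'a', 'c', 'd'] -> ['d', 'b', 'e', 'a', 'c']
'a': index 3 in ['d', 'b', 'e', 'a', 'c'] -> ['a', 'd', 'b', 'e', 'c']
'd': index 1 in ['a', 'd', 'b', 'e', 'c'] -> ['d', 'a', 'b', 'e', 'c']
'c': index 4 in ['d', 'a', 'b', 'e', 'c'] -> ['c', 'd', 'a', 'b', 'e']
'c': index 0 in ['c', 'd', 'a', 'b', 'e'] -> ['c', 'd', 'a', 'b', 'e']


Output: [1, 4, 1, 4, 3, 1, 4, 0]


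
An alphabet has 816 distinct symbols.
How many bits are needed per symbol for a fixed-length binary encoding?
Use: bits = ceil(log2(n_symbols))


log2(816) = 9.6724
Bracket: 2^9 = 512 < 816 <= 2^10 = 1024
So ceil(log2(816)) = 10

bits = ceil(log2(816)) = ceil(9.6724) = 10 bits


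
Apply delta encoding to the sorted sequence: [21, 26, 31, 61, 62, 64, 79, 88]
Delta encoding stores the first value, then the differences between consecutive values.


First value: 21
Deltas:
  26 - 21 = 5
  31 - 26 = 5
  61 - 31 = 30
  62 - 61 = 1
  64 - 62 = 2
  79 - 64 = 15
  88 - 79 = 9


Delta encoded: [21, 5, 5, 30, 1, 2, 15, 9]


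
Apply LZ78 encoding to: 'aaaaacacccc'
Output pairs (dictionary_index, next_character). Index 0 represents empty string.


LZ78 encoding steps:
Dictionary: {0: ''}
Step 1: w='' (idx 0), next='a' -> output (0, 'a'), add 'a' as idx 1
Step 2: w='a' (idx 1), next='a' -> output (1, 'a'), add 'aa' as idx 2
Step 3: w='aa' (idx 2), next='c' -> output (2, 'c'), add 'aac' as idx 3
Step 4: w='a' (idx 1), next='c' -> output (1, 'c'), add 'ac' as idx 4
Step 5: w='' (idx 0), next='c' -> output (0, 'c'), add 'c' as idx 5
Step 6: w='c' (idx 5), next='c' -> output (5, 'c'), add 'cc' as idx 6


Encoded: [(0, 'a'), (1, 'a'), (2, 'c'), (1, 'c'), (0, 'c'), (5, 'c')]


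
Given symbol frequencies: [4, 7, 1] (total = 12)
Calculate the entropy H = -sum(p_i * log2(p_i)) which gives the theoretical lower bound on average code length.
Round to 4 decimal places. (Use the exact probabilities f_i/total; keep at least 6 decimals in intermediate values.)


Per-symbol terms -p_i * log2(p_i) with p_i = f_i/12:
  p = 4/12 = 0.333333: log2(p) = -1.584963, -p*log2(p) = 0.528321
  p = 7/12 = 0.583333: log2(p) = -0.777608, -p*log2(p) = 0.453604
  p = 1/12 = 0.083333: log2(p) = -3.584963, -p*log2(p) = 0.298747
H = 0.528321 + 0.453604 + 0.298747 = 1.280672

H = 1.2807 bits/symbol


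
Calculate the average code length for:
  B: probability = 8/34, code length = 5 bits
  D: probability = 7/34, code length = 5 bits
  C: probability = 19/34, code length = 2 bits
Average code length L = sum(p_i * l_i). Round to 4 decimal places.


Weighted contributions p_i * l_i:
  B: (8/34) * 5 = 40/34
  D: (7/34) * 5 = 35/34
  C: (19/34) * 2 = 38/34
Sum = (40 + 35 + 38)/34 = 113/34

L = 113/34 = 3.3235 bits/symbol


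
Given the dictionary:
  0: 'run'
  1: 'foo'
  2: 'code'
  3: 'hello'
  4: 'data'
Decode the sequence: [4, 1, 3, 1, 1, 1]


Look up each index in the dictionary:
  4 -> 'data'
  1 -> 'foo'
  3 -> 'hello'
  1 -> 'foo'
  1 -> 'foo'
  1 -> 'foo'

Decoded: "data foo hello foo foo foo"


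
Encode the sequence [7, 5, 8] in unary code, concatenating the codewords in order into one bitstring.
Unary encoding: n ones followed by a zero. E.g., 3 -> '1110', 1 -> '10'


Encode each number as n ones followed by a terminating 0:
  7 -> 11111110 (8 bits)
  5 -> 111110 (6 bits)
  8 -> 111111110 (9 bits)
Total length = 8 + 6 + 9 = 23 bits.

Unary([7, 5, 8]) = 11111110111110111111110 (23 bits)


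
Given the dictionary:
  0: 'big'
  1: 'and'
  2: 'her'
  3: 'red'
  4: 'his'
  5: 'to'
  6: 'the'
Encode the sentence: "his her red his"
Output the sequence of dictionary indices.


Look up each word in the dictionary:
  'his' -> 4
  'her' -> 2
  'red' -> 3
  'his' -> 4

Encoded: [4, 2, 3, 4]


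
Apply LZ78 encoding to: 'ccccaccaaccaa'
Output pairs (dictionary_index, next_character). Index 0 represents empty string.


LZ78 encoding steps:
Dictionary: {0: ''}
Step 1: w='' (idx 0), next='c' -> output (0, 'c'), add 'c' as idx 1
Step 2: w='c' (idx 1), next='c' -> output (1, 'c'), add 'cc' as idx 2
Step 3: w='c' (idx 1), next='a' -> output (1, 'a'), add 'ca' as idx 3
Step 4: w='cc' (idx 2), next='a' -> output (2, 'a'), add 'cca' as idx 4
Step 5: w='' (idx 0), next='a' -> output (0, 'a'), add 'a' as idx 5
Step 6: w='cca' (idx 4), next='a' -> output (4, 'a'), add 'ccaa' as idx 6


Encoded: [(0, 'c'), (1, 'c'), (1, 'a'), (2, 'a'), (0, 'a'), (4, 'a')]


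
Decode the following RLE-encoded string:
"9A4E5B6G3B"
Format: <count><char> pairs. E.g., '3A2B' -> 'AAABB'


Expanding each <count><char> pair:
  9A -> 'AAAAAAAAA'
  4E -> 'EEEE'
  5B -> 'BBBBB'
  6G -> 'GGGGGG'
  3B -> 'BBB'

Decoded = AAAAAAAAAEEEEBBBBBGGGGGGBBB


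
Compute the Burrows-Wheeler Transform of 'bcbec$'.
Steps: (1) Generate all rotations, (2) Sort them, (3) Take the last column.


Rotations (sorted):
  0: $bcbec -> last char: c
  1: bcbec$ -> last char: $
  2: bec$bc -> last char: c
  3: c$bcbe -> last char: e
  4: cbec$b -> last char: b
  5: ec$bcb -> last char: b


BWT = c$cebb


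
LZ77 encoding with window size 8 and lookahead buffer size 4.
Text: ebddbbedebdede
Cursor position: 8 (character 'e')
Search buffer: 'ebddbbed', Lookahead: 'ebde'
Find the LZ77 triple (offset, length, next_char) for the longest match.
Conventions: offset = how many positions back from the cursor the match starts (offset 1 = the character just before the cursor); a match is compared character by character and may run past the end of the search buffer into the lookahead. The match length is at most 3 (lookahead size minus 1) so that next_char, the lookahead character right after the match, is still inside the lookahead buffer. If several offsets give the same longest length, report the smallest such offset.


Try each offset into the search buffer:
  offset=1 (pos 7, char 'd'): match length 0
  offset=2 (pos 6, char 'e'): match length 1
  offset=3 (pos 5, char 'b'): match length 0
  offset=4 (pos 4, char 'b'): match length 0
  offset=5 (pos 3, char 'd'): match length 0
  offset=6 (pos 2, char 'd'): match length 0
  offset=7 (pos 1, char 'b'): match length 0
  offset=8 (pos 0, char 'e'): match length 3
Longest match has length 3 at offset 8.
next_char = character at position 8 + 3 = 11 -> 'e'

Best match: offset=8, length=3 (matching 'ebd' starting at position 0)
LZ77 triple: (8, 3, 'e')


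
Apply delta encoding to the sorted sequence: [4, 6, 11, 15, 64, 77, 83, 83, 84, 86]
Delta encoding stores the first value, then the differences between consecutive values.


First value: 4
Deltas:
  6 - 4 = 2
  11 - 6 = 5
  15 - 11 = 4
  64 - 15 = 49
  77 - 64 = 13
  83 - 77 = 6
  83 - 83 = 0
  84 - 83 = 1
  86 - 84 = 2


Delta encoded: [4, 2, 5, 4, 49, 13, 6, 0, 1, 2]


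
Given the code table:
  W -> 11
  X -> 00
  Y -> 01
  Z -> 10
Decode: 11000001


Decoding:
11 -> W
00 -> X
00 -> X
01 -> Y


Result: WXXY


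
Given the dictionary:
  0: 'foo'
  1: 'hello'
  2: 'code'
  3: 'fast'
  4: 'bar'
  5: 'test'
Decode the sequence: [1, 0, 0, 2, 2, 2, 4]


Look up each index in the dictionary:
  1 -> 'hello'
  0 -> 'foo'
  0 -> 'foo'
  2 -> 'code'
  2 -> 'code'
  2 -> 'code'
  4 -> 'bar'

Decoded: "hello foo foo code code code bar"


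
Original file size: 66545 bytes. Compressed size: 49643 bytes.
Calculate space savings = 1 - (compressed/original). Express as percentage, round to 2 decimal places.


ratio = compressed/original = 49643/66545 = 0.746006
savings = 1 - ratio = 1 - 0.746006 = 0.253994
as a percentage: 0.253994 * 100 = 25.4%

Space savings = 1 - 49643/66545 = 25.4%


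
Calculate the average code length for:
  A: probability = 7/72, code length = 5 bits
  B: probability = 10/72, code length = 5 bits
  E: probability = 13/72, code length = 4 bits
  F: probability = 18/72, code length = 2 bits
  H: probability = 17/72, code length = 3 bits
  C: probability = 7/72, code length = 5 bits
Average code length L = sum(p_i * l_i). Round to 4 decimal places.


Weighted contributions p_i * l_i:
  A: (7/72) * 5 = 35/72
  B: (10/72) * 5 = 50/72
  E: (13/72) * 4 = 52/72
  F: (18/72) * 2 = 36/72
  H: (17/72) * 3 = 51/72
  C: (7/72) * 5 = 35/72
Sum = (35 + 50 + 52 + 36 + 51 + 35)/72 = 259/72

L = 259/72 = 3.5972 bits/symbol


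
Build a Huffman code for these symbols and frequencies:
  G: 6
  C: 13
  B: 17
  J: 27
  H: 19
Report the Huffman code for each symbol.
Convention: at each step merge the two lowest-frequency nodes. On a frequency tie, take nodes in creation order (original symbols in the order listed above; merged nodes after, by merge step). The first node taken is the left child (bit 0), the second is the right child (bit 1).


Huffman tree construction:
Step 1: Merge G(6) + C(13) = 19
Step 2: Merge B(17) + H(19) = 36
Step 3: Merge (G+C)(19) + J(27) = 46
Step 4: Merge (B+H)(36) + ((G+C)+J)(46) = 82
Read each symbol's code off the tree from the root (left child = 0, right child = 1).

Codes:
  G: 100 (length 3)
  C: 101 (length 3)
  B: 00 (length 2)
  J: 11 (length 2)
  H: 01 (length 2)
Average code length: 183/82 = 2.2317 bits/symbol


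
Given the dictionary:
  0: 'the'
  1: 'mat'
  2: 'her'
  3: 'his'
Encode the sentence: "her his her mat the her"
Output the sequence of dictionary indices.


Look up each word in the dictionary:
  'her' -> 2
  'his' -> 3
  'her' -> 2
  'mat' -> 1
  'the' -> 0
  'her' -> 2

Encoded: [2, 3, 2, 1, 0, 2]


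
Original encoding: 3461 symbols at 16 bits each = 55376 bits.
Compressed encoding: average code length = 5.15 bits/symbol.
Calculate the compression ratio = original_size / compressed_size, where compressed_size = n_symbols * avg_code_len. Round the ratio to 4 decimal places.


original_size = n_symbols * orig_bits = 3461 * 16 = 55376 bits
compressed_size = n_symbols * avg_code_len = 3461 * 5.15 = 17824.15 bits
ratio = original_size / compressed_size = 55376 / 17824.15 = 3.1068

Compression ratio = 3.1068


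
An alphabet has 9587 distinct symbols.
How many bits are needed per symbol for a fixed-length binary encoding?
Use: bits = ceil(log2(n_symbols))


log2(9587) = 13.2269
Bracket: 2^13 = 8192 < 9587 <= 2^14 = 16384
So ceil(log2(9587)) = 14

bits = ceil(log2(9587)) = ceil(13.2269) = 14 bits


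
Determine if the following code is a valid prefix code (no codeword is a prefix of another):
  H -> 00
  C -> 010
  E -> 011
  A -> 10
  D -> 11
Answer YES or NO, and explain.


Checking each pair (does one codeword prefix another?):
  H='00' vs C='010': no prefix
  H='00' vs E='011': no prefix
  H='00' vs A='10': no prefix
  H='00' vs D='11': no prefix
  C='010' vs H='00': no prefix
  C='010' vs E='011': no prefix
  C='010' vs A='10': no prefix
  C='010' vs D='11': no prefix
  E='011' vs H='00': no prefix
  E='011' vs C='010': no prefix
  E='011' vs A='10': no prefix
  E='011' vs D='11': no prefix
  A='10' vs H='00': no prefix
  A='10' vs C='010': no prefix
  A='10' vs E='011': no prefix
  A='10' vs D='11': no prefix
  D='11' vs H='00': no prefix
  D='11' vs C='010': no prefix
  D='11' vs E='011': no prefix
  D='11' vs A='10': no prefix
No violation found over all pairs.

YES -- this is a valid prefix code. No codeword is a prefix of any other codeword.


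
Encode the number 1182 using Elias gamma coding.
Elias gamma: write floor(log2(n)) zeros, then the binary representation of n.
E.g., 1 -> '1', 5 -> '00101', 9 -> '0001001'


num_bits = floor(log2(1182)) + 1 = 11
leading_zeros = num_bits - 1 = 10
binary(1182) = 10010011110

Elias gamma(1182) = '0000000000' + '10010011110' = 000000000010010011110 (21 bits)


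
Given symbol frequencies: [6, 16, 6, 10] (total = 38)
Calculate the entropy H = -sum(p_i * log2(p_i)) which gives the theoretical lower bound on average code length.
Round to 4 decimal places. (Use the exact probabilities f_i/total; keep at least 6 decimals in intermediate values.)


Per-symbol terms -p_i * log2(p_i) with p_i = f_i/38:
  p = 6/38 = 0.157895: log2(p) = -2.662965, -p*log2(p) = 0.420468
  p = 16/38 = 0.421053: log2(p) = -1.247928, -p*log2(p) = 0.525443
  p = 6/38 = 0.157895: log2(p) = -2.662965, -p*log2(p) = 0.420468
  p = 10/38 = 0.263158: log2(p) = -1.925999, -p*log2(p) = 0.506842
H = 0.420468 + 0.525443 + 0.420468 + 0.506842 = 1.873221

H = 1.8732 bits/symbol


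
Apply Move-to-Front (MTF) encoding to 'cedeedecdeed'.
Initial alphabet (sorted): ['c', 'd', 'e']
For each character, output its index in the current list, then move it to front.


MTF encoding:
'c': index 0 in ['c', 'd', 'e'] -> ['c', 'd', 'e']
'e': index 2 in ['c', 'd', 'e'] -> ['e', 'c', 'd']
'd': index 2 in ['e', 'c', 'd'] -> ['d', 'e', 'c']
'e': index 1 in ['d', 'e', 'c'] -> ['e', 'd', 'c']
'e': index 0 in ['e', 'd', 'c'] -> ['e', 'd', 'c']
'd': index 1 in ['e', 'd', 'c'] -> ['d', 'e', 'c']
'e': index 1 in ['d', 'e', 'c'] -> ['e', 'd', 'c']
'c': index 2 in ['e', 'd', 'c'] -> ['c', 'e', 'd']
'd': index 2 in ['c', 'e', 'd'] -> ['d', 'c', 'e']
'e': index 2 in ['d', 'c', 'e'] -> ['e', 'd', 'c']
'e': index 0 in ['e', 'd', 'c'] -> ['e', 'd', 'c']
'd': index 1 in ['e', 'd', 'c'] -> ['d', 'e', 'c']


Output: [0, 2, 2, 1, 0, 1, 1, 2, 2, 2, 0, 1]


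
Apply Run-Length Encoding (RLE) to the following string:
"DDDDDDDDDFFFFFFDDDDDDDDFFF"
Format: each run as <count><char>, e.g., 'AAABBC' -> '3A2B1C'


Scanning runs left to right:
  i=0: run of 'D' x 9 -> '9D'
  i=9: run of 'F' x 6 -> '6F'
  i=15: run of 'D' x 8 -> '8D'
  i=23: run of 'F' x 3 -> '3F'

RLE = 9D6F8D3F


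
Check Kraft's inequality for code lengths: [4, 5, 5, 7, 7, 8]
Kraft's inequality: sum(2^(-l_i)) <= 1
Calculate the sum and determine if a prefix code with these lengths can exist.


Sum = 2^(-4) + 2^(-5) + 2^(-5) + 2^(-7) + 2^(-7) + 2^(-8)
    = 0.0625 + 0.03125 + 0.03125 + 0.0078125 + 0.0078125 + 0.00390625
    = 37/256 = 0.14453125
Since 0.14453125 <= 1, Kraft's inequality IS satisfied.
A prefix code with these lengths CAN exist.

Kraft sum = 0.14453125. Satisfied.


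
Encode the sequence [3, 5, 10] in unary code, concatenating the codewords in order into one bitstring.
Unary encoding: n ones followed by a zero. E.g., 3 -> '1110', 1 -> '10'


Encode each number as n ones followed by a terminating 0:
  3 -> 1110 (4 bits)
  5 -> 111110 (6 bits)
  10 -> 11111111110 (11 bits)
Total length = 4 + 6 + 11 = 21 bits.

Unary([3, 5, 10]) = 111011111011111111110 (21 bits)


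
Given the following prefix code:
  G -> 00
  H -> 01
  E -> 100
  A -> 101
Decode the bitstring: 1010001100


Decoding step by step:
Bits 101 -> A
Bits 00 -> G
Bits 01 -> H
Bits 100 -> E


Decoded message: AGHE


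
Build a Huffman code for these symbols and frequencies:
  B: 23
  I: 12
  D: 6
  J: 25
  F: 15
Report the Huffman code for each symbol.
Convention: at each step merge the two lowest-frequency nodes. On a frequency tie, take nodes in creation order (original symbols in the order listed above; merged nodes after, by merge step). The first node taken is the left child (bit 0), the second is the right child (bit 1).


Huffman tree construction:
Step 1: Merge D(6) + I(12) = 18
Step 2: Merge F(15) + (D+I)(18) = 33
Step 3: Merge B(23) + J(25) = 48
Step 4: Merge (F+(D+I))(33) + (B+J)(48) = 81
Read each symbol's code off the tree from the root (left child = 0, right child = 1).

Codes:
  B: 10 (length 2)
  I: 011 (length 3)
  D: 010 (length 3)
  J: 11 (length 2)
  F: 00 (length 2)
Average code length: 180/81 = 2.2222 bits/symbol


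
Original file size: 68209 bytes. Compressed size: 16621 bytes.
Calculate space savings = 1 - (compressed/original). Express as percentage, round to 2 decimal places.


ratio = compressed/original = 16621/68209 = 0.243678
savings = 1 - ratio = 1 - 0.243678 = 0.756322
as a percentage: 0.756322 * 100 = 75.63%

Space savings = 1 - 16621/68209 = 75.63%


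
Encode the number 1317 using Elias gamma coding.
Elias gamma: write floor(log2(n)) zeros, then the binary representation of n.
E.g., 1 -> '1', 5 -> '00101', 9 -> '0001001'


num_bits = floor(log2(1317)) + 1 = 11
leading_zeros = num_bits - 1 = 10
binary(1317) = 10100100101

Elias gamma(1317) = '0000000000' + '10100100101' = 000000000010100100101 (21 bits)


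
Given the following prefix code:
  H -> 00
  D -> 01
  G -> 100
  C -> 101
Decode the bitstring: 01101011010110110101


Decoding step by step:
Bits 01 -> D
Bits 101 -> C
Bits 01 -> D
Bits 101 -> C
Bits 01 -> D
Bits 101 -> C
Bits 101 -> C
Bits 01 -> D


Decoded message: DCDCDCCD


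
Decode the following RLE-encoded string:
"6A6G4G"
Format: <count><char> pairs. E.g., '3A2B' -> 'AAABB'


Expanding each <count><char> pair:
  6A -> 'AAAAAA'
  6G -> 'GGGGGG'
  4G -> 'GGGG'

Decoded = AAAAAAGGGGGGGGGG


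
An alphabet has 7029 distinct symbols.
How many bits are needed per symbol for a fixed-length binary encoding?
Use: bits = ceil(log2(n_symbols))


log2(7029) = 12.7791
Bracket: 2^12 = 4096 < 7029 <= 2^13 = 8192
So ceil(log2(7029)) = 13

bits = ceil(log2(7029)) = ceil(12.7791) = 13 bits


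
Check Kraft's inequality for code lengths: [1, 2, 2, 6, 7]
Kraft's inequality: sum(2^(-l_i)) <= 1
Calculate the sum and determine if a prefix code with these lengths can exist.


Sum = 2^(-1) + 2^(-2) + 2^(-2) + 2^(-6) + 2^(-7)
    = 0.5 + 0.25 + 0.25 + 0.015625 + 0.0078125
    = 131/128 = 1.0234375
Since 1.0234375 > 1, Kraft's inequality is NOT satisfied.
A prefix code with these lengths CANNOT exist.

Kraft sum = 1.0234375. Not satisfied.


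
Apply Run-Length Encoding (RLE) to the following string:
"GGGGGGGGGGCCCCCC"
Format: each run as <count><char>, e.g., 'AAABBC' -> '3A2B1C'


Scanning runs left to right:
  i=0: run of 'G' x 10 -> '10G'
  i=10: run of 'C' x 6 -> '6C'

RLE = 10G6C


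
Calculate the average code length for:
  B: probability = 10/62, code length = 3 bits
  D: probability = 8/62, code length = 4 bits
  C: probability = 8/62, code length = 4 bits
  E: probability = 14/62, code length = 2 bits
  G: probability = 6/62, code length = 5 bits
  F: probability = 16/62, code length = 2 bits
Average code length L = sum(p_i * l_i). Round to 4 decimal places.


Weighted contributions p_i * l_i:
  B: (10/62) * 3 = 30/62
  D: (8/62) * 4 = 32/62
  C: (8/62) * 4 = 32/62
  E: (14/62) * 2 = 28/62
  G: (6/62) * 5 = 30/62
  F: (16/62) * 2 = 32/62
Sum = (30 + 32 + 32 + 28 + 30 + 32)/62 = 184/62

L = 184/62 = 2.9677 bits/symbol


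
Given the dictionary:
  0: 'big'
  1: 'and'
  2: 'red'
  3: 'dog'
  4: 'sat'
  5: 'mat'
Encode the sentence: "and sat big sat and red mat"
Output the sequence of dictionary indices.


Look up each word in the dictionary:
  'and' -> 1
  'sat' -> 4
  'big' -> 0
  'sat' -> 4
  'and' -> 1
  'red' -> 2
  'mat' -> 5

Encoded: [1, 4, 0, 4, 1, 2, 5]


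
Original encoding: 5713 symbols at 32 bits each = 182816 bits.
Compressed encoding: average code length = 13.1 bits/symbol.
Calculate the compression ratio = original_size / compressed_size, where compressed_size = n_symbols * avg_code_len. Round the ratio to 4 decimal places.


original_size = n_symbols * orig_bits = 5713 * 32 = 182816 bits
compressed_size = n_symbols * avg_code_len = 5713 * 13.1 = 74840.3 bits
ratio = original_size / compressed_size = 182816 / 74840.3 = 2.4427

Compression ratio = 2.4427


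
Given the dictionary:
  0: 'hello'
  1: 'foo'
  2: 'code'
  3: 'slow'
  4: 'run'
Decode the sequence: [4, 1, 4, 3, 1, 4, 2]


Look up each index in the dictionary:
  4 -> 'run'
  1 -> 'foo'
  4 -> 'run'
  3 -> 'slow'
  1 -> 'foo'
  4 -> 'run'
  2 -> 'code'

Decoded: "run foo run slow foo run code"


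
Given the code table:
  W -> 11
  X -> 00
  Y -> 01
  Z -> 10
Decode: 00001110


Decoding:
00 -> X
00 -> X
11 -> W
10 -> Z


Result: XXWZ


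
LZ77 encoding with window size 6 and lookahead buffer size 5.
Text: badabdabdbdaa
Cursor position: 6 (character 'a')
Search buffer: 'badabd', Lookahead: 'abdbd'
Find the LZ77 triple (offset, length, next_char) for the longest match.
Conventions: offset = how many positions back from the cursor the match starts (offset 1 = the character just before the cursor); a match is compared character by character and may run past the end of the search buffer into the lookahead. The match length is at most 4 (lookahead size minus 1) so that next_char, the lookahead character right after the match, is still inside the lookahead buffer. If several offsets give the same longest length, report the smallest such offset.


Try each offset into the search buffer:
  offset=1 (pos 5, char 'd'): match length 0
  offset=2 (pos 4, char 'b'): match length 0
  offset=3 (pos 3, char 'a'): match length 3
  offset=4 (pos 2, char 'd'): match length 0
  offset=5 (pos 1, char 'a'): match length 1
  offset=6 (pos 0, char 'b'): match length 0
Longest match has length 3 at offset 3.
next_char = character at position 6 + 3 = 9 -> 'b'

Best match: offset=3, length=3 (matching 'abd' starting at position 3)
LZ77 triple: (3, 3, 'b')


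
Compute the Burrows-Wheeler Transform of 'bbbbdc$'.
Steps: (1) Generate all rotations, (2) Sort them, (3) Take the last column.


Rotations (sorted):
  0: $bbbbdc -> last char: c
  1: bbbbdc$ -> last char: $
  2: bbbdc$b -> last char: b
  3: bbdc$bb -> last char: b
  4: bdc$bbb -> last char: b
  5: c$bbbbd -> last char: d
  6: dc$bbbb -> last char: b


BWT = c$bbbdb


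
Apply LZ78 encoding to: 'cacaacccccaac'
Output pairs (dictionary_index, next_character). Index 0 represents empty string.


LZ78 encoding steps:
Dictionary: {0: ''}
Step 1: w='' (idx 0), next='c' -> output (0, 'c'), add 'c' as idx 1
Step 2: w='' (idx 0), next='a' -> output (0, 'a'), add 'a' as idx 2
Step 3: w='c' (idx 1), next='a' -> output (1, 'a'), add 'ca' as idx 3
Step 4: w='a' (idx 2), next='c' -> output (2, 'c'), add 'ac' as idx 4
Step 5: w='c' (idx 1), next='c' -> output (1, 'c'), add 'cc' as idx 5
Step 6: w='cc' (idx 5), next='a' -> output (5, 'a'), add 'cca' as idx 6
Step 7: w='ac' (idx 4), end of input -> output (4, '')


Encoded: [(0, 'c'), (0, 'a'), (1, 'a'), (2, 'c'), (1, 'c'), (5, 'a'), (4, '')]


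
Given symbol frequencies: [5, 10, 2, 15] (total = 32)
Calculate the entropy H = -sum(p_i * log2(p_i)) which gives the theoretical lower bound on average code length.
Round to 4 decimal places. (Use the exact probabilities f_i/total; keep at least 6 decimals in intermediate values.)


Per-symbol terms -p_i * log2(p_i) with p_i = f_i/32:
  p = 5/32 = 0.156250: log2(p) = -2.678072, -p*log2(p) = 0.418449
  p = 10/32 = 0.312500: log2(p) = -1.678072, -p*log2(p) = 0.524397
  p = 2/32 = 0.062500: log2(p) = -4.000000, -p*log2(p) = 0.250000
  p = 15/32 = 0.468750: log2(p) = -1.093109, -p*log2(p) = 0.512395
H = 0.418449 + 0.524397 + 0.250000 + 0.512395 = 1.705241

H = 1.7052 bits/symbol


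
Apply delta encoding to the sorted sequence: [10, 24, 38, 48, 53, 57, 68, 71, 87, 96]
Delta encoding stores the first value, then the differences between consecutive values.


First value: 10
Deltas:
  24 - 10 = 14
  38 - 24 = 14
  48 - 38 = 10
  53 - 48 = 5
  57 - 53 = 4
  68 - 57 = 11
  71 - 68 = 3
  87 - 71 = 16
  96 - 87 = 9


Delta encoded: [10, 14, 14, 10, 5, 4, 11, 3, 16, 9]


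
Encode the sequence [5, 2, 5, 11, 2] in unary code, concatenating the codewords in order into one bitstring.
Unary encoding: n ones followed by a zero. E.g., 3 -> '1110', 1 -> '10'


Encode each number as n ones followed by a terminating 0:
  5 -> 111110 (6 bits)
  2 -> 110 (3 bits)
  5 -> 111110 (6 bits)
  11 -> 111111111110 (12 bits)
  2 -> 110 (3 bits)
Total length = 6 + 3 + 6 + 12 + 3 = 30 bits.

Unary([5, 2, 5, 11, 2]) = 111110110111110111111111110110 (30 bits)


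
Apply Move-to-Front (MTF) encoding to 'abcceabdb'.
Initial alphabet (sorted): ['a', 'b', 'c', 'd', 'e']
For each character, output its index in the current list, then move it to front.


MTF encoding:
'a': index 0 in ['a', 'b', 'c', 'd', 'e'] -> ['a', 'b', 'c', 'd', 'e']
'b': index 1 in ['a', 'b', 'c', 'd', 'e'] -> ['b', 'a', 'c', 'd', 'e']
'c': index 2 in ['b', 'a', 'c', 'd', 'e'] -> ['c', 'b', 'a', 'd', 'e']
'c': index 0 in ['c', 'b', 'a', 'd', 'e'] -> ['c', 'b', 'a', 'd', 'e']
'e': index 4 in ['c', 'b', 'a', 'd', 'e'] -> ['e', 'c', 'b', 'a', 'd']
'a': index 3 in ['e', 'c', 'b', 'a', 'd'] -> ['a', 'e', 'c', 'b', 'd']
'b': index 3 in ['a', 'e', 'c', 'b', 'd'] -> ['b', 'a', 'e', 'c', 'd']
'd': index 4 in ['b', 'a', 'e', 'c', 'd'] -> ['d', 'b', 'a', 'e', 'c']
'b': index 1 in ['d', 'b', 'a', 'e', 'c'] -> ['b', 'd', 'a', 'e', 'c']


Output: [0, 1, 2, 0, 4, 3, 3, 4, 1]


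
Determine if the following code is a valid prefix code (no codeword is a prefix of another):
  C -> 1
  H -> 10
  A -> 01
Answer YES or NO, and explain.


Checking each pair (does one codeword prefix another?):
  C='1' vs H='10': prefix -- VIOLATION

NO -- this is NOT a valid prefix code. C (1) is a prefix of H (10).


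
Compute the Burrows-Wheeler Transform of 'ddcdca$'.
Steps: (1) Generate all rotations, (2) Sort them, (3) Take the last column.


Rotations (sorted):
  0: $ddcdca -> last char: a
  1: a$ddcdc -> last char: c
  2: ca$ddcd -> last char: d
  3: cdca$dd -> last char: d
  4: dca$ddc -> last char: c
  5: dcdca$d -> last char: d
  6: ddcdca$ -> last char: $


BWT = acddcd$


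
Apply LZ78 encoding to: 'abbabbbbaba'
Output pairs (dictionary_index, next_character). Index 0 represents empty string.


LZ78 encoding steps:
Dictionary: {0: ''}
Step 1: w='' (idx 0), next='a' -> output (0, 'a'), add 'a' as idx 1
Step 2: w='' (idx 0), next='b' -> output (0, 'b'), add 'b' as idx 2
Step 3: w='b' (idx 2), next='a' -> output (2, 'a'), add 'ba' as idx 3
Step 4: w='b' (idx 2), next='b' -> output (2, 'b'), add 'bb' as idx 4
Step 5: w='bb' (idx 4), next='a' -> output (4, 'a'), add 'bba' as idx 5
Step 6: w='ba' (idx 3), end of input -> output (3, '')


Encoded: [(0, 'a'), (0, 'b'), (2, 'a'), (2, 'b'), (4, 'a'), (3, '')]
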